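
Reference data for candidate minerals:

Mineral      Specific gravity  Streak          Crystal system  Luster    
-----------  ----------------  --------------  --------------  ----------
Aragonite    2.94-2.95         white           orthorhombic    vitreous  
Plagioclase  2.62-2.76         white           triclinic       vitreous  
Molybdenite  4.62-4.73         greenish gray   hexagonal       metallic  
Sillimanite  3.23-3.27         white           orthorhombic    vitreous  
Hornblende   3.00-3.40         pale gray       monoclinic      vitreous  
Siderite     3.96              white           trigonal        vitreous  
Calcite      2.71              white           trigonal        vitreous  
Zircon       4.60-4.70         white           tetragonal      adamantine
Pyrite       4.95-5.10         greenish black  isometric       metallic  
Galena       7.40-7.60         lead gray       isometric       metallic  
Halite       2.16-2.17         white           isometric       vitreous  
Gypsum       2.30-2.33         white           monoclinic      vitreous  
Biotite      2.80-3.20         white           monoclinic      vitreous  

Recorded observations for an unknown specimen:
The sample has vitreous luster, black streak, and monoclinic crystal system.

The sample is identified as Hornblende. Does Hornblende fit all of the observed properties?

Inconsistent

Vitreous luster — consistent with Hornblende (vitreous luster).
Black streak — Hornblende has pale gray streak; which does not match.
Monoclinic crystal system — consistent with Hornblende (monoclinic system).
Hornblende is excluded by the streak.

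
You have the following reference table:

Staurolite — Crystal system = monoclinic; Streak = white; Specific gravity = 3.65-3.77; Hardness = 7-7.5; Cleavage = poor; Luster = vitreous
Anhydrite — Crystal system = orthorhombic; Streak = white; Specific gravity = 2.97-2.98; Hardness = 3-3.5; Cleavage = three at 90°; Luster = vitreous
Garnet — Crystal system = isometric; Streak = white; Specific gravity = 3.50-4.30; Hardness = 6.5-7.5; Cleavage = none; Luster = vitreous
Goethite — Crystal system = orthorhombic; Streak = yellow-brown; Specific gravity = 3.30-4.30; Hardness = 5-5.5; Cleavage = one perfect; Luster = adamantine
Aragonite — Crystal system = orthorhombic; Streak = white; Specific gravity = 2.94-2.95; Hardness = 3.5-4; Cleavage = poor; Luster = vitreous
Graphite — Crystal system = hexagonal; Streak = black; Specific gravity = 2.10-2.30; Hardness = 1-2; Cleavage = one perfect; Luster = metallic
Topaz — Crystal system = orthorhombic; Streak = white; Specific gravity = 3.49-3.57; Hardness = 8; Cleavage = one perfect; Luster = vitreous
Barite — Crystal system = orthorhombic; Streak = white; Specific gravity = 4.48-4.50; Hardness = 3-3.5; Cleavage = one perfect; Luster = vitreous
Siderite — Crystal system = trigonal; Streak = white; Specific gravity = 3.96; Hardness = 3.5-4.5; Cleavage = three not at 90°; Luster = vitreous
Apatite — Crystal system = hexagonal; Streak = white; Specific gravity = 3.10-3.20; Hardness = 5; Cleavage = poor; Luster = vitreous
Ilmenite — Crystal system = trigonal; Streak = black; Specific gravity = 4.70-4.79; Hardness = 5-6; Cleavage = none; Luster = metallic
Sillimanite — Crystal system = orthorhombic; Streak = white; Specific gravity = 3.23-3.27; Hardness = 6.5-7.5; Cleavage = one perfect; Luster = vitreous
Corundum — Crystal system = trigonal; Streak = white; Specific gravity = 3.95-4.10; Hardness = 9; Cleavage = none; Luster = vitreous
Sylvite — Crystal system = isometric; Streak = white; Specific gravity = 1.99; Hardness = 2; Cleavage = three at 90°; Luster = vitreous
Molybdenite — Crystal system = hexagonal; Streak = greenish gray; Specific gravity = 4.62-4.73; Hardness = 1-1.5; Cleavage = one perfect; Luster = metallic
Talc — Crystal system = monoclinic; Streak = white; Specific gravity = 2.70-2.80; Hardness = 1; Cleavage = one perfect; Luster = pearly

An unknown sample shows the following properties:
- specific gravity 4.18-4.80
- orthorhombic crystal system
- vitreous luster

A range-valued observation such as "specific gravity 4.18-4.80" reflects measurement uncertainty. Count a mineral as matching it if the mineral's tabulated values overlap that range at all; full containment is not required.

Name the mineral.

Specific gravity 4.18-4.80 — only Garnet, Goethite, Barite, Ilmenite, Molybdenite remain.
Orthorhombic crystal system — leaves Goethite, Barite.
Vitreous luster eliminates Goethite.
The only mineral consistent with every observation is Barite.

Barite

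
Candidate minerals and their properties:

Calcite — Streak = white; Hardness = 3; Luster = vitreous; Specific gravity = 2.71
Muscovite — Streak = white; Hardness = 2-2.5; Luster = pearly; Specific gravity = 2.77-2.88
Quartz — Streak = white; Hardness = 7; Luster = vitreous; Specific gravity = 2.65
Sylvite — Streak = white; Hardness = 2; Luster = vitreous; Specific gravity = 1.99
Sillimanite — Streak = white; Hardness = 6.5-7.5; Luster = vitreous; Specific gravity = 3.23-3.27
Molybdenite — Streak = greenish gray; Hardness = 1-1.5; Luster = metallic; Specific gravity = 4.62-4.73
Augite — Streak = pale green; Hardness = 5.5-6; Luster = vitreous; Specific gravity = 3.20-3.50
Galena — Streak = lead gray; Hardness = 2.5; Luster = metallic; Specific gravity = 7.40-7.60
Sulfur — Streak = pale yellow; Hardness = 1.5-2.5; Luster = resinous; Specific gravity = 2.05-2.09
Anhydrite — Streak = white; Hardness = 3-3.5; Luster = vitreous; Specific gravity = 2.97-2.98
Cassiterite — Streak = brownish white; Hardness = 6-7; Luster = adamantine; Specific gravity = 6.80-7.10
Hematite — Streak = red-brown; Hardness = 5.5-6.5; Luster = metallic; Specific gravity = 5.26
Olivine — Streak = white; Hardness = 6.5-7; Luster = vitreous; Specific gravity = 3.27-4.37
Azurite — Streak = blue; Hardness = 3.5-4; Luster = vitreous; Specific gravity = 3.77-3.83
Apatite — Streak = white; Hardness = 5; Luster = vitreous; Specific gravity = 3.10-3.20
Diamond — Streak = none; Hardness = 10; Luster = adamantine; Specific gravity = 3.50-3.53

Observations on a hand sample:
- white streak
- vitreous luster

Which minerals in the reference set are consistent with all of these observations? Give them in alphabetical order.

Anhydrite, Apatite, Calcite, Olivine, Quartz, Sillimanite, Sylvite

White streak — narrows the field to Calcite, Muscovite, Quartz, Sylvite, Sillimanite, Anhydrite, Olivine, Apatite.
Vitreous luster eliminates Muscovite.
Remaining candidates: Anhydrite, Apatite, Calcite, Olivine, Quartz, Sillimanite, Sylvite.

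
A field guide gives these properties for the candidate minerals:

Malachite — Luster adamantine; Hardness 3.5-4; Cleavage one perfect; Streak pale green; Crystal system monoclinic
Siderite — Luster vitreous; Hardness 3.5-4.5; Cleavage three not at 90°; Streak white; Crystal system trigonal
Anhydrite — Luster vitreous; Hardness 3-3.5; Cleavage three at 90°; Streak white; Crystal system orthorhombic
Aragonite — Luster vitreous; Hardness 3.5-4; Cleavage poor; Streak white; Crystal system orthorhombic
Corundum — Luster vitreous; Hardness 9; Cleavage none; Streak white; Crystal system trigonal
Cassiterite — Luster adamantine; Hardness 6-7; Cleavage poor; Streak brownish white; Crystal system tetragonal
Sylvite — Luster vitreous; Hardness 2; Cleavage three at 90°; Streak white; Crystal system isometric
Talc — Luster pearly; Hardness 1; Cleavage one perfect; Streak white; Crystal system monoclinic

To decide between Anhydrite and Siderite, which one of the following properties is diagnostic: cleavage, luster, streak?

Cleavage: Anhydrite three at 90°, Siderite three not at 90° — distinct.
Luster: both vitreous — no difference.
Streak: both white — no difference.
Of the listed properties, cleavage is the one that separates them.

cleavage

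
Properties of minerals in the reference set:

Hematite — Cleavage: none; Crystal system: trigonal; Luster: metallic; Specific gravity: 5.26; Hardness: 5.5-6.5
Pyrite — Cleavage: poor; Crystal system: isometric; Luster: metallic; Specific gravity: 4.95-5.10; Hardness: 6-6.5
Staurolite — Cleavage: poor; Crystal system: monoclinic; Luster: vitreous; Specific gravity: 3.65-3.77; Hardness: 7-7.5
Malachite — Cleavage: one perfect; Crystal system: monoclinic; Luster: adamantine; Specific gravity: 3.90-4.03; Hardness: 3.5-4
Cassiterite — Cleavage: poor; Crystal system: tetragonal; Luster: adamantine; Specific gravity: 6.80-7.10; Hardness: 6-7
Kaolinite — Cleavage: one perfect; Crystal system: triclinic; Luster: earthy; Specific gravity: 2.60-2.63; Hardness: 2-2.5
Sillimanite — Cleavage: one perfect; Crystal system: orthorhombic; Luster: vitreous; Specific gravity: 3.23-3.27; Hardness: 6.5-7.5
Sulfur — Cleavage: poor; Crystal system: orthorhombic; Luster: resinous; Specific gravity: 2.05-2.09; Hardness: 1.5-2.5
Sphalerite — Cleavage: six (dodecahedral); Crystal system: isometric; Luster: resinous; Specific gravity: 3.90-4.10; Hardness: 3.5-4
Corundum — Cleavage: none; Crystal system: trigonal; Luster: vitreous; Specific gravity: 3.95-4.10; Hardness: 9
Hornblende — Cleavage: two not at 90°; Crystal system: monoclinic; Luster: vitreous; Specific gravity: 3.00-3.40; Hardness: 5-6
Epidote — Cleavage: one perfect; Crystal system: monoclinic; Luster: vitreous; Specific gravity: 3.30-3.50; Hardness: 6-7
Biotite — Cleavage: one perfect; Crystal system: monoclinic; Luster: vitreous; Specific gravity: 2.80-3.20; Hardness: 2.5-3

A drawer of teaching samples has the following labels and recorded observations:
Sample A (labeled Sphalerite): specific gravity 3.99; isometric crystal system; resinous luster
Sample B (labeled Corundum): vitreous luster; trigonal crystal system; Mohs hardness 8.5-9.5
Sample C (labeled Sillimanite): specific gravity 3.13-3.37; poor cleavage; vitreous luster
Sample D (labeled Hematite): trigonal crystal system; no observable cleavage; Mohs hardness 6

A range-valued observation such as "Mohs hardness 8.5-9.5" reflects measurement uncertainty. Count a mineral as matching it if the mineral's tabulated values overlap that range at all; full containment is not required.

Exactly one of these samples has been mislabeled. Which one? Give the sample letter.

Sample A: all recorded properties match Sphalerite.
Sample B: all recorded properties match Corundum.
Sample C: Sillimanite has cleavage one perfect, but the record shows poor cleavage — this label is wrong.
Sample D: all recorded properties match Hematite.
Only sample C is inconsistent with its label.

C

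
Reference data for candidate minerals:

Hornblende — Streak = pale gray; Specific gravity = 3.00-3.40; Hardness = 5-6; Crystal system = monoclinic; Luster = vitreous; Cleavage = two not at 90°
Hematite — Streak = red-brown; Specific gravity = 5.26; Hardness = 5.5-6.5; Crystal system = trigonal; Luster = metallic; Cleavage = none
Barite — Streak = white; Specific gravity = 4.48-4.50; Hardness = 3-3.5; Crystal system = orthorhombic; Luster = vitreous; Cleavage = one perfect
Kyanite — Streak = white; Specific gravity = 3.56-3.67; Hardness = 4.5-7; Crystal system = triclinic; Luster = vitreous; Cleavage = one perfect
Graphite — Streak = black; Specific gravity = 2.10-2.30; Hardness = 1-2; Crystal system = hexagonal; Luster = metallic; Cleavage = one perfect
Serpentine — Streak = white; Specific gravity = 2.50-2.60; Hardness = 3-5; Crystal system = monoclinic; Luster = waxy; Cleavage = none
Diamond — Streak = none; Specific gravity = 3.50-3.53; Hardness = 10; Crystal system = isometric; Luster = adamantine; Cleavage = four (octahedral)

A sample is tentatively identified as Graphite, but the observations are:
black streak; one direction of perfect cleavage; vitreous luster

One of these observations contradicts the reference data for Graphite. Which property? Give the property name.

luster

Black streak: Graphite has black streak — matches.
One direction of perfect cleavage: Graphite has cleavage one perfect — matches.
Vitreous luster: Graphite has metallic luster — inconsistent.
Everything matches except the luster.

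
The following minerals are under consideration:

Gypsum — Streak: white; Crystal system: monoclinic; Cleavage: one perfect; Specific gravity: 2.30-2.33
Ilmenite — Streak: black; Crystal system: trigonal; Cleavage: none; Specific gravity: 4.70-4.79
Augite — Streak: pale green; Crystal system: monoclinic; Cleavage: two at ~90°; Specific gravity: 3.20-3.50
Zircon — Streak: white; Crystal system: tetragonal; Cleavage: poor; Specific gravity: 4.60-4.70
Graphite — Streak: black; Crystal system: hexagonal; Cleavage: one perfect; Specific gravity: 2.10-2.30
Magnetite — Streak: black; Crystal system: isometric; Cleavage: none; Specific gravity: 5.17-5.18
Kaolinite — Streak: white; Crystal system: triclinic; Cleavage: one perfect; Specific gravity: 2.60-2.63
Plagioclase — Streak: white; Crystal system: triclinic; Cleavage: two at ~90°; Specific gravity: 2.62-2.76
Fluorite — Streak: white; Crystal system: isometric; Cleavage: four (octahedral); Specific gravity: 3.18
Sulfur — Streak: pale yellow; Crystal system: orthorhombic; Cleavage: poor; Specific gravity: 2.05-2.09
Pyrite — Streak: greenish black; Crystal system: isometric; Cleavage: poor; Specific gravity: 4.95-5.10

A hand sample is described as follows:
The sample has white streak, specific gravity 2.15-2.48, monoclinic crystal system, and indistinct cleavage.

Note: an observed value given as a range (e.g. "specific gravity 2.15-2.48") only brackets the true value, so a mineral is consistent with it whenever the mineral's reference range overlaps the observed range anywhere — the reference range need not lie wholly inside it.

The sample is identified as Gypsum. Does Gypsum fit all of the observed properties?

White streak — matches Gypsum (white streak).
Specific gravity 2.15-2.48 — matches Gypsum (SG 2.30-2.33).
Monoclinic crystal system — matches Gypsum (monoclinic system).
Indistinct cleavage — Gypsum has cleavage one perfect; which does not match.
The cleavage observation rules out Gypsum.

No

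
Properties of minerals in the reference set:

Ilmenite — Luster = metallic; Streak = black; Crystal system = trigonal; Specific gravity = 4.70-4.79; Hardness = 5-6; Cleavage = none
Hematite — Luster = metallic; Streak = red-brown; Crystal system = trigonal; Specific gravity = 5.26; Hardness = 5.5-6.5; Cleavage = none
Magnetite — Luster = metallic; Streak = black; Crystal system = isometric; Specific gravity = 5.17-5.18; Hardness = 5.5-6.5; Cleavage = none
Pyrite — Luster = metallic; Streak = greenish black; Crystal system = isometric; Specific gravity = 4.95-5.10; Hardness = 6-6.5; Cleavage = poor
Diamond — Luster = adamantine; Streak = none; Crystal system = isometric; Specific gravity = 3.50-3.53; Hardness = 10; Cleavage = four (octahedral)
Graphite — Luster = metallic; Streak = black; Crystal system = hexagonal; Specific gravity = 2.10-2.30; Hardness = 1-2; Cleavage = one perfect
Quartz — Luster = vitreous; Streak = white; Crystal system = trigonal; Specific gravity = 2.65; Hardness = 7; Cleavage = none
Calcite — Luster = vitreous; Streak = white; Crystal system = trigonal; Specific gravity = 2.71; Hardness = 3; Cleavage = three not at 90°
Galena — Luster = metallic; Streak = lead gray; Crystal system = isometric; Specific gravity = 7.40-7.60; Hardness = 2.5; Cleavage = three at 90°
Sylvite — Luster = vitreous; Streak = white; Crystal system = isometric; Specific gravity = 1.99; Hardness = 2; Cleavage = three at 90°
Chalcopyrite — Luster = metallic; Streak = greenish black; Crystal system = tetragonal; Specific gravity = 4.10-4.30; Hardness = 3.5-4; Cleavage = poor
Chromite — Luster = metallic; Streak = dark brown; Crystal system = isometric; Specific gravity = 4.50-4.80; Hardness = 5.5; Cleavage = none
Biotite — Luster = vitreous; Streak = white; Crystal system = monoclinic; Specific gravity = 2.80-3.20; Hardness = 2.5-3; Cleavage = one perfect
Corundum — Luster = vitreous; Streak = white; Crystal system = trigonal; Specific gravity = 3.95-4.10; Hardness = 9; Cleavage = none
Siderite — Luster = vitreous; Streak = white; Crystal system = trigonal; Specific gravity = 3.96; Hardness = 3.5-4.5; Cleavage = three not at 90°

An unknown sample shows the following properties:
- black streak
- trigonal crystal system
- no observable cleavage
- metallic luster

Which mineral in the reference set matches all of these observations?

Ilmenite

Black streak — narrows the field to Ilmenite, Magnetite, Graphite.
Trigonal crystal system — narrows the field to Ilmenite.
No observable cleavage — every remaining candidate is consistent.
Metallic luster — consistent with all remaining minerals.
Only Ilmenite satisfies all observations.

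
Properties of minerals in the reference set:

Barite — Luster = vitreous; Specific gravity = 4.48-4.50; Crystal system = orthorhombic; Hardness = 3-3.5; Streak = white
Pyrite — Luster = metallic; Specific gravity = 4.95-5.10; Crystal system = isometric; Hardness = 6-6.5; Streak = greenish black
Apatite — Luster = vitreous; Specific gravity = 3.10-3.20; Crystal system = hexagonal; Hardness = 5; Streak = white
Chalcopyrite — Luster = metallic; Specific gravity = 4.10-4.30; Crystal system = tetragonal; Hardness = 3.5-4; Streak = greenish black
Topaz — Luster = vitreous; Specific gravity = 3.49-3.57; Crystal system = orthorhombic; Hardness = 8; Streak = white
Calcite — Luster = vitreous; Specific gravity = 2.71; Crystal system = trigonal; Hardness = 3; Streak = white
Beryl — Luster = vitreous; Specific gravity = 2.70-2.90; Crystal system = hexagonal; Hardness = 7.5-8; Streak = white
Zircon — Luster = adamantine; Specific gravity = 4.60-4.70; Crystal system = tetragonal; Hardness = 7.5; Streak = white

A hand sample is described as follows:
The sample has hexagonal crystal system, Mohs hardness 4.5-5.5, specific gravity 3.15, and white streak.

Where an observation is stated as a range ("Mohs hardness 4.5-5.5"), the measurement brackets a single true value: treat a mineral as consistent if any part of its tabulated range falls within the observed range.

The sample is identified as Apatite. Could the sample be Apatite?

Consistent

Hexagonal crystal system — fits Apatite (hexagonal system).
Mohs hardness 4.5-5.5 — fits Apatite (hardness 5).
Specific gravity 3.15 — fits Apatite (SG 3.10-3.20).
White streak — fits Apatite (white streak).
All observations are consistent with the tabulated values for Apatite.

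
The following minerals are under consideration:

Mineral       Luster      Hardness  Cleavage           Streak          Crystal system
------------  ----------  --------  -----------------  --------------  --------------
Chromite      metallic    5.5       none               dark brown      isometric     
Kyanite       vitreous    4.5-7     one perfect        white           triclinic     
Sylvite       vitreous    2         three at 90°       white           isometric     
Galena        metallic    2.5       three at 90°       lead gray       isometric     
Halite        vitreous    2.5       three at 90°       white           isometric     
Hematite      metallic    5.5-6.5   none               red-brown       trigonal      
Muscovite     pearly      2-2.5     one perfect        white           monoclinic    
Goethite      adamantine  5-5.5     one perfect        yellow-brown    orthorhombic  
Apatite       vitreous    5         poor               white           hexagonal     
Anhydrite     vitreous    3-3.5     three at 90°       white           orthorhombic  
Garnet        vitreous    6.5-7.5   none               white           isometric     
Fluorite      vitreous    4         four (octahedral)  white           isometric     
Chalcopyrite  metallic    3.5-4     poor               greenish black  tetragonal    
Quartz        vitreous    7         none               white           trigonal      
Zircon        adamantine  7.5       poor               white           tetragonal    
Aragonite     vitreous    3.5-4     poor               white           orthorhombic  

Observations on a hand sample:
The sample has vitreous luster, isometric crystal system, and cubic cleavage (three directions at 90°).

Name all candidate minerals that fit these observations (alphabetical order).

Vitreous luster — only Kyanite, Sylvite, Halite, Apatite, Anhydrite, Garnet, Fluorite, Quartz, Aragonite remain.
Isometric crystal system — narrows the field to Sylvite, Halite, Garnet, Fluorite.
Cubic cleavage (three directions at 90°) rules out Garnet, Fluorite.
Consistent with every observation: Halite, Sylvite.

Halite, Sylvite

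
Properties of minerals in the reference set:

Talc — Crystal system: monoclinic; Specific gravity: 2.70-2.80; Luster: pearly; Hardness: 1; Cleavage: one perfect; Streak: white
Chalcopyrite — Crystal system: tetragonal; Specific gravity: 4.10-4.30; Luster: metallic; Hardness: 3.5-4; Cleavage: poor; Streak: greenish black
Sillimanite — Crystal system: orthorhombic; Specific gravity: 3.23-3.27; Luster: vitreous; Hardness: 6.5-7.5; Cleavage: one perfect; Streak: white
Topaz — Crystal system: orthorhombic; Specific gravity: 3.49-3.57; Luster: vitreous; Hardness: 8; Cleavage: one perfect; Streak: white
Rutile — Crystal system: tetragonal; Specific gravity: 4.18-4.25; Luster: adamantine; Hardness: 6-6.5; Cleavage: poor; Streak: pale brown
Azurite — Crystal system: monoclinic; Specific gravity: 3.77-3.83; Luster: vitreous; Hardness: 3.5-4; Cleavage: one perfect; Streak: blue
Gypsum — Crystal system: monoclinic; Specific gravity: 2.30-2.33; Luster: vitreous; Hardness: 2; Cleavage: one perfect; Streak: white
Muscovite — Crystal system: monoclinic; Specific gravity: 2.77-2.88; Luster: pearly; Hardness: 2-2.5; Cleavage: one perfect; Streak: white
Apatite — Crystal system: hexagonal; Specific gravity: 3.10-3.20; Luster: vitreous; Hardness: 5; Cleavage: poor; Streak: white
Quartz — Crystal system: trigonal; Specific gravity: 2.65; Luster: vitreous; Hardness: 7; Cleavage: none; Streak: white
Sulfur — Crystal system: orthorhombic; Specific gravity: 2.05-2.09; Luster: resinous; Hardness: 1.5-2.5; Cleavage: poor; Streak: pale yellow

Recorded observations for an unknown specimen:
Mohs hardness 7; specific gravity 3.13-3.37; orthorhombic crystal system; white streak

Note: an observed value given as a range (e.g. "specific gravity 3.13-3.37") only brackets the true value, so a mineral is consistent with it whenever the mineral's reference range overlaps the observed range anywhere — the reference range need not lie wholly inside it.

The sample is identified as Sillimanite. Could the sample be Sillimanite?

Mohs hardness 7 — is consistent with Sillimanite (hardness 6.5-7.5).
Specific gravity 3.13-3.37 — is consistent with Sillimanite (SG 3.23-3.27).
Orthorhombic crystal system — is consistent with Sillimanite (orthorhombic system).
White streak — is consistent with Sillimanite (white streak).
Nothing contradicts Sillimanite.

Yes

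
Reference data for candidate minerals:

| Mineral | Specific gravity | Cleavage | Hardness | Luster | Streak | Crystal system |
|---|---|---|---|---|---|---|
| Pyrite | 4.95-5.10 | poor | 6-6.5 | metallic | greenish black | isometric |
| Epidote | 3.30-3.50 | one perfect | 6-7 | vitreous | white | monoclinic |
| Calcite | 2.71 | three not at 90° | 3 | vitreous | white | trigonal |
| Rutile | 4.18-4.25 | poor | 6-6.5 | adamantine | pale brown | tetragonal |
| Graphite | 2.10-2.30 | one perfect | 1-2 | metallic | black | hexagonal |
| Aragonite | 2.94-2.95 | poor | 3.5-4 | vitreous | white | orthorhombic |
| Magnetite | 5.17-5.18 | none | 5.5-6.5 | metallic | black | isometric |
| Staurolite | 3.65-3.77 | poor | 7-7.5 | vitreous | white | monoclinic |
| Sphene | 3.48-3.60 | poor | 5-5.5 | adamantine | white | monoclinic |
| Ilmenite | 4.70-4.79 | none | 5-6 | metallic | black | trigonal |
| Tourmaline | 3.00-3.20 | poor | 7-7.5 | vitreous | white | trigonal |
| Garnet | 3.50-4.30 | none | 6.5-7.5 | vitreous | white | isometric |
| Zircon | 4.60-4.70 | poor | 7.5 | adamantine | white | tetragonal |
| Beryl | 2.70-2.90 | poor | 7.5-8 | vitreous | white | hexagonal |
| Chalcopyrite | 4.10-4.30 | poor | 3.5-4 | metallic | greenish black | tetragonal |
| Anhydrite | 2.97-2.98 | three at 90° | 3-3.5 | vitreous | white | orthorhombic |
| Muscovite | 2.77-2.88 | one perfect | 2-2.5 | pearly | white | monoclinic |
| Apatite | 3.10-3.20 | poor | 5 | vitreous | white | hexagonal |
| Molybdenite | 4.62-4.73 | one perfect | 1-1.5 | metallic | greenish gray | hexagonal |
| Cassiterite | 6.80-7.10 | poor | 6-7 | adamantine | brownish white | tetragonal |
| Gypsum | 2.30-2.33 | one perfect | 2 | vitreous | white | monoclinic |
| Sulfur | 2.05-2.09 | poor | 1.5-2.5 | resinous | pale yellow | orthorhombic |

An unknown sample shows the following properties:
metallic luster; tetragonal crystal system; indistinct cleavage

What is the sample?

Metallic luster: narrows the field to Pyrite, Graphite, Magnetite, Ilmenite, Chalcopyrite, Molybdenite.
Tetragonal crystal system: narrows the field to Chalcopyrite.
Indistinct cleavage: every remaining candidate is consistent.
Only Chalcopyrite satisfies all observations.

Chalcopyrite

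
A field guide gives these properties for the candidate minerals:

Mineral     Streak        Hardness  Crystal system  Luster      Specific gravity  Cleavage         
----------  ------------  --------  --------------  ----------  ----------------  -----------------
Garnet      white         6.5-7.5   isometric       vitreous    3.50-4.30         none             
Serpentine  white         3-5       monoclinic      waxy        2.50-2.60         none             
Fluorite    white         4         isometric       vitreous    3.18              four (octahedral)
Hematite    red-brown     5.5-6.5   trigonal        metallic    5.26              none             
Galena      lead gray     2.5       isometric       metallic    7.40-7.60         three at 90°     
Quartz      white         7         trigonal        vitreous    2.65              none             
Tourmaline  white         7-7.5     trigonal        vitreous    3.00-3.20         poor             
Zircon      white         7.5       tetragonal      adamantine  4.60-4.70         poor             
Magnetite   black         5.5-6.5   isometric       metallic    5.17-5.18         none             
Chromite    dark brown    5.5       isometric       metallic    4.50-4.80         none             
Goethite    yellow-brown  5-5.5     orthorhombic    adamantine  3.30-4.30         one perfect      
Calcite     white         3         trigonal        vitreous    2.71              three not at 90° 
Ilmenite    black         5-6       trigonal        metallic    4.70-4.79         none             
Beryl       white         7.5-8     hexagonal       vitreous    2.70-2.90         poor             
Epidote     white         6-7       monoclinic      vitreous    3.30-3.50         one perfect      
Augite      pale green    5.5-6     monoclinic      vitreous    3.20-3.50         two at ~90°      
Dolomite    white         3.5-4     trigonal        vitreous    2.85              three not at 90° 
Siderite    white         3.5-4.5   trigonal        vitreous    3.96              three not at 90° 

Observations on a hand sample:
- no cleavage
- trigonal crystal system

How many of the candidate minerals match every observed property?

3

No cleavage — leaves Garnet, Serpentine, Hematite, Quartz, Magnetite, Chromite, Ilmenite.
Trigonal crystal system — narrows the field to Hematite, Quartz, Ilmenite.
Consistent with every observation: Hematite, Ilmenite, Quartz.
That is 3 minerals.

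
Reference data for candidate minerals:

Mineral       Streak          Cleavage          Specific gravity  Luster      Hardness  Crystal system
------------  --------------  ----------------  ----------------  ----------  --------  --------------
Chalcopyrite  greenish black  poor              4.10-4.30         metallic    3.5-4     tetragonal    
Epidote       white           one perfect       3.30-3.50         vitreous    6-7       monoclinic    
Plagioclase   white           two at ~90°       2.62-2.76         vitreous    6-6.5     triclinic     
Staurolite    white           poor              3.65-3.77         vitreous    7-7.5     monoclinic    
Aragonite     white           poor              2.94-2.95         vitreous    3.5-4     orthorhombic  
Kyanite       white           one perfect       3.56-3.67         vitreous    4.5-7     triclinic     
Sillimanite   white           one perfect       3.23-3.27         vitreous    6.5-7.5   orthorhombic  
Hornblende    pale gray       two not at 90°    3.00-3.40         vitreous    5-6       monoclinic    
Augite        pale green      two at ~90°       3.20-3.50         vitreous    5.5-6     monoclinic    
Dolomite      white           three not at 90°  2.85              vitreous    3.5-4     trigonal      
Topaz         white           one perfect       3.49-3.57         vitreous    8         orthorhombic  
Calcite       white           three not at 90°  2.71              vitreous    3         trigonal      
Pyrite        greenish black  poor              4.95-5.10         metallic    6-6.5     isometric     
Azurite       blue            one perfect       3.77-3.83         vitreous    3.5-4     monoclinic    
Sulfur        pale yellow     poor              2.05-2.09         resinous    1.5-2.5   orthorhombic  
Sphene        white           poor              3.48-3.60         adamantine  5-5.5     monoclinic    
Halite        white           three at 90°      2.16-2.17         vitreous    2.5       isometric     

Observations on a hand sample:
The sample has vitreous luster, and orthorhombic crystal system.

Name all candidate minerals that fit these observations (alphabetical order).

Aragonite, Sillimanite, Topaz

Vitreous luster excludes Chalcopyrite, Pyrite, Sulfur, Sphene.
Orthorhombic crystal system: leaves Aragonite, Sillimanite, Topaz.
The minerals that satisfy all observations are Aragonite, Sillimanite, Topaz.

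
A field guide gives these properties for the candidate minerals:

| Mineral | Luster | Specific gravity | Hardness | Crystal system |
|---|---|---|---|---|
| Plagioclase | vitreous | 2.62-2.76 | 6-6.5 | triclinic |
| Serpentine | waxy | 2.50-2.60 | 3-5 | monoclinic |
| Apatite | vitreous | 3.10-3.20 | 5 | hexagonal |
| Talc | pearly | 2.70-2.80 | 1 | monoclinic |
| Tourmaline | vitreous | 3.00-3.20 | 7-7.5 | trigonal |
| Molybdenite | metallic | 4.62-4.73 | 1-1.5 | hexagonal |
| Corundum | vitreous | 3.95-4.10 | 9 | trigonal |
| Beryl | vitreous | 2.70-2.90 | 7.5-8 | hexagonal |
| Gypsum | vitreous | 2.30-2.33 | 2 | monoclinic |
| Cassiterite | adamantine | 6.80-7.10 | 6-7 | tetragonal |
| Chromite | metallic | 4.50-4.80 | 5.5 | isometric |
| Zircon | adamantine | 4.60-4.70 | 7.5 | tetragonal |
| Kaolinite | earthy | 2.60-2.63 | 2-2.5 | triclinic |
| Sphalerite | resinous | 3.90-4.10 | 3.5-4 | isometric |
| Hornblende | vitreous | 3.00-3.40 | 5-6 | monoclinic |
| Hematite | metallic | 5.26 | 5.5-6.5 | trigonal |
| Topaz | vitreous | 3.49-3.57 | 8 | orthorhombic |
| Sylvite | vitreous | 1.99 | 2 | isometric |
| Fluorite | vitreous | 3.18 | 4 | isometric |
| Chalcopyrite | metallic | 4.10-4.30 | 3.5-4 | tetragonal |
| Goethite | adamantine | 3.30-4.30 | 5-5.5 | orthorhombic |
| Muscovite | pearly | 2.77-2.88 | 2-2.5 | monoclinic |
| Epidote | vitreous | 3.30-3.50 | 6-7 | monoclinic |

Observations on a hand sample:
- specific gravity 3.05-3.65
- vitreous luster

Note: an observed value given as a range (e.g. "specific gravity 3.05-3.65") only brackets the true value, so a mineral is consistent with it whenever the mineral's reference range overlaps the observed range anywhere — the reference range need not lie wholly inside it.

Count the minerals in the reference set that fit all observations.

Specific gravity 3.05-3.65: leaves Apatite, Tourmaline, Hornblende, Topaz, Fluorite, Goethite, Epidote.
Vitreous luster excludes Goethite.
The minerals that satisfy all observations are Apatite, Epidote, Fluorite, Hornblende, Topaz, Tourmaline.
That is 6 minerals.

6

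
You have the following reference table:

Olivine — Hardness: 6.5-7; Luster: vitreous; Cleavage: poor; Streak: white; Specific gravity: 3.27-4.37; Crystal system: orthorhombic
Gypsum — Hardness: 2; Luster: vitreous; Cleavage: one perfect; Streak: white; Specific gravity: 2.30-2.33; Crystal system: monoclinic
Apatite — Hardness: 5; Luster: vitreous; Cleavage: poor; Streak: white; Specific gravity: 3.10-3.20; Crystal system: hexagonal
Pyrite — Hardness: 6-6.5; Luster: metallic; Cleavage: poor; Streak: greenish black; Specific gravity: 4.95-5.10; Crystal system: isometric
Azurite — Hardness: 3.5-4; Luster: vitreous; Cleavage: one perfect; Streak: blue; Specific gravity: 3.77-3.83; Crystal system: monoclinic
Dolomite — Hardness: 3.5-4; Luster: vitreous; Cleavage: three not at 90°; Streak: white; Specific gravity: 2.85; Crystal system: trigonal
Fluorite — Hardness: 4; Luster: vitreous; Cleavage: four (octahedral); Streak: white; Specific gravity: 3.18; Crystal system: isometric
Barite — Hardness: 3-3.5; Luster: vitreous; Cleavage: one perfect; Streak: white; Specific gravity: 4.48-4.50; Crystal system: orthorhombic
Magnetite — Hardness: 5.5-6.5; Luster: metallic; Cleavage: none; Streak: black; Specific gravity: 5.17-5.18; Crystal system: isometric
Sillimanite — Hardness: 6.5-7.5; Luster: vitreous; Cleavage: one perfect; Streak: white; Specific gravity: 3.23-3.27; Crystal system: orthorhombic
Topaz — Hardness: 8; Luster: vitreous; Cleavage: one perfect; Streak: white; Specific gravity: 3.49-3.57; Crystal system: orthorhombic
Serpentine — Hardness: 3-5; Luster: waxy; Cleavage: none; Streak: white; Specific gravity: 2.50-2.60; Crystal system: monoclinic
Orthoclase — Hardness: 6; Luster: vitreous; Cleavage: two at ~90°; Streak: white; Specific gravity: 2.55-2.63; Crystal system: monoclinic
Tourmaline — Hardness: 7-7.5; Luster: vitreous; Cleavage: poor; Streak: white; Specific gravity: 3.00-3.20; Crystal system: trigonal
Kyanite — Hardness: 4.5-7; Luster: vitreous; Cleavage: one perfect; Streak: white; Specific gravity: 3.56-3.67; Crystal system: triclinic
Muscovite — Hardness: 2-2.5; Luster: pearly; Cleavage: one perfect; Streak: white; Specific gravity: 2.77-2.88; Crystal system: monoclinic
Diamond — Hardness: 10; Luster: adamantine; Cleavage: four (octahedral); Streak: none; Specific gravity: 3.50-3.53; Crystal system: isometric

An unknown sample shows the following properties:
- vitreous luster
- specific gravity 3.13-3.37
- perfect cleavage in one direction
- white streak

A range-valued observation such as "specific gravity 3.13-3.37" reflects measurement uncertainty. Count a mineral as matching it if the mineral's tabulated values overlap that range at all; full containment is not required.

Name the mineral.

Vitreous luster excludes Pyrite, Magnetite, Serpentine, Muscovite, Diamond.
Specific gravity 3.13-3.37 — Olivine, Apatite, Fluorite, Sillimanite, Tourmaline remain.
Perfect cleavage in one direction — leaves Sillimanite.
White streak — consistent with all remaining minerals.
Only Sillimanite satisfies all observations.

Sillimanite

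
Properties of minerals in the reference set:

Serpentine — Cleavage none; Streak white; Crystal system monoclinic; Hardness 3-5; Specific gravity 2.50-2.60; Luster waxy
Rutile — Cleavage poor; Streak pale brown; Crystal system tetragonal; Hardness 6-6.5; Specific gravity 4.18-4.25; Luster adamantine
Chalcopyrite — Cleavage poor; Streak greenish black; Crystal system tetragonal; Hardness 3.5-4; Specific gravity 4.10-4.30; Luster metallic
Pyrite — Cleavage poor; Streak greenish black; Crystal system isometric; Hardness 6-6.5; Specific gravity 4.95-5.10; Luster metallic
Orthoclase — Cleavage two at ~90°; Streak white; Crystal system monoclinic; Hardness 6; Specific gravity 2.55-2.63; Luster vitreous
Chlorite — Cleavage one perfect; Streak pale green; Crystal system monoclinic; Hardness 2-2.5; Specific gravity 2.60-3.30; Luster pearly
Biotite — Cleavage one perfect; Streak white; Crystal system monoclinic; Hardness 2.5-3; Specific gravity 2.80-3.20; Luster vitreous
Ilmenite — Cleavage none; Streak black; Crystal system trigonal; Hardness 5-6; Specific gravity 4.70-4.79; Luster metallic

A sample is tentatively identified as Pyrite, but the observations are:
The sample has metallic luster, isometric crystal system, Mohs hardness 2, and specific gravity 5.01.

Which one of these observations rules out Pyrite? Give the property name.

Metallic luster: Pyrite has metallic luster — consistent.
Isometric crystal system: Pyrite has isometric system — consistent.
Mohs hardness 2: Pyrite has hardness 6-6.5 — does not match.
Specific gravity 5.01: Pyrite has SG 4.95-5.10 — consistent.
The hardness is the one property that does not fit.

hardness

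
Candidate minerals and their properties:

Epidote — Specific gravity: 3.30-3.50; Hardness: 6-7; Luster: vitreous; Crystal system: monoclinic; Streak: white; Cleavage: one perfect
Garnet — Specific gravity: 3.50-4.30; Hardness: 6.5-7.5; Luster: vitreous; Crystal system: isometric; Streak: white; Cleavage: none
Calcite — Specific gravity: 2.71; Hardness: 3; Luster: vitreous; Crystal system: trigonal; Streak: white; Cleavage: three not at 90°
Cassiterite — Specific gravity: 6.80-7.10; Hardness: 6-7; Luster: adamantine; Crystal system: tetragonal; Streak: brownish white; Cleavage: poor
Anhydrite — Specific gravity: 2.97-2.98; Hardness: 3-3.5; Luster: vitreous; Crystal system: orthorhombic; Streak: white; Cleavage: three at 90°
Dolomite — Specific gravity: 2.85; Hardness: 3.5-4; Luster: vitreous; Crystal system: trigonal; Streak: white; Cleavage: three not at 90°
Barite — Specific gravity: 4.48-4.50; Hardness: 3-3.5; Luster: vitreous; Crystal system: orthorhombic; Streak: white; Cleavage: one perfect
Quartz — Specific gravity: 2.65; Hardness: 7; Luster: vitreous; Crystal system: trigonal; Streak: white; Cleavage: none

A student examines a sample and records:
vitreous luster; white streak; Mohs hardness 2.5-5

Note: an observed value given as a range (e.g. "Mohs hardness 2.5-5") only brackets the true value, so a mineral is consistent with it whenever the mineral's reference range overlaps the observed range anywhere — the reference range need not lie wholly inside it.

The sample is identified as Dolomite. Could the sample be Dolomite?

Yes

Vitreous luster — agrees with Dolomite (vitreous luster).
White streak — agrees with Dolomite (white streak).
Mohs hardness 2.5-5 — agrees with Dolomite (hardness 3.5-4).
Nothing contradicts Dolomite.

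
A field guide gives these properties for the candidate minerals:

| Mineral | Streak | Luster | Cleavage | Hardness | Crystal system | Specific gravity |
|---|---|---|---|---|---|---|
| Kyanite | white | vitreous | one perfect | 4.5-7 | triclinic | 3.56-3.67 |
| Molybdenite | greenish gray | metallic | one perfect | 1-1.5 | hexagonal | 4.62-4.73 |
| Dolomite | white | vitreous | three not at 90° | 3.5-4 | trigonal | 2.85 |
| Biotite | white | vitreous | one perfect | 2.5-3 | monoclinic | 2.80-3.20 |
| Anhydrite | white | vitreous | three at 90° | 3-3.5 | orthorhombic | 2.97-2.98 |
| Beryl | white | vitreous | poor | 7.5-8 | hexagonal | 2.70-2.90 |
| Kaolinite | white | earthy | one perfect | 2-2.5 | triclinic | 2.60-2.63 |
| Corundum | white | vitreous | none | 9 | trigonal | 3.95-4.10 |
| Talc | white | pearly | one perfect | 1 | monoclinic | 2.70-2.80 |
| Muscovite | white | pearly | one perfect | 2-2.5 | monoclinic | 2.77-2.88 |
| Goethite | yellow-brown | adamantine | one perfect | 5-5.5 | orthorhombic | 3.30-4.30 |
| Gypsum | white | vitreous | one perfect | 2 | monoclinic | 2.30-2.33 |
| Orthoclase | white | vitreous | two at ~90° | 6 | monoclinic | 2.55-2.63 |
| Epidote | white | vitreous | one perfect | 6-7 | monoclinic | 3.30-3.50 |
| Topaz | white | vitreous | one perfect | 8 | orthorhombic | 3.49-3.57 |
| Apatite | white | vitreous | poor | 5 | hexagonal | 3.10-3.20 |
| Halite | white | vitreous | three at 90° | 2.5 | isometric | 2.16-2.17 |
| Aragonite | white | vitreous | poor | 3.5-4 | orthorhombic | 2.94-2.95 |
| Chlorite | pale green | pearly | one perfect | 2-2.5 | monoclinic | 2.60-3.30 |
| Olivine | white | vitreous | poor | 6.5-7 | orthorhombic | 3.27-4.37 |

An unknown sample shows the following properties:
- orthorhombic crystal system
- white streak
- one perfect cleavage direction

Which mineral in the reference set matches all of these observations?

Topaz

Orthorhombic crystal system: Anhydrite, Goethite, Topaz, Aragonite, Olivine remain.
White streak is inconsistent with Goethite.
One perfect cleavage direction: Topaz remains.
Only Topaz satisfies all observations.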